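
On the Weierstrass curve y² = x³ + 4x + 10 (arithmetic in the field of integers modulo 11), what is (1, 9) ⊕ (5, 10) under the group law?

(3, 7)

(1, 9) + (5, 10). λ = (10 - 9)/(5 - 1) ≡ 1/4 mod 11. 4⁻¹ ≡ 3 (mod 11) since 4·3 = 12 ≡ 1, so λ ≡ 3.
  x = λ² - 1 - 5 = 9 - 6 ≡ 3; y = λ·(1 - 3) - 9 ≡ 7. → (3, 7)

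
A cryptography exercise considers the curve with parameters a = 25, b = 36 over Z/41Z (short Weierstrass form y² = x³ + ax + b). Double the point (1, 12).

(21, 33)

tangent at (1, 12): λ = (3·1² + 25)/(2·12) ≡ 28/24. 24⁻¹ ≡ 12 (mod 41) since 24·12 = 288 ≡ 1, so λ ≡ 28·12 ≡ 8.
  x = λ² - 1 - 1 = 64 - 2 ≡ 21; y = λ·(1 - 21) - 12 ≡ 33. → (21, 33)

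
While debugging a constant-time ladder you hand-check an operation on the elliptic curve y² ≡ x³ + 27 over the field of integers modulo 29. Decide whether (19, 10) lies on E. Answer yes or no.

yes

y² = 10² ≡ 13; x³ + 0x + 27 = 6886 ≡ 13 (mod 29). 13 = 13.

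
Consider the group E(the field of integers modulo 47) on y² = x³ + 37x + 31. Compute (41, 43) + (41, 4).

The two points share x = 41 and their y-coordinates satisfy 43 + 4 ≡ 0 (mod 47), so they are inverses. Their sum is O.

O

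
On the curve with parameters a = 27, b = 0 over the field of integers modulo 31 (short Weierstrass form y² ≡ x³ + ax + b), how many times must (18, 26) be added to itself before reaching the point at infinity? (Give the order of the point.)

4

2P: tangent at (18, 26): λ = (3·18² + 27)/(2·26) ≡ 7/21. 21⁻¹ ≡ 3 (mod 31) since 21·3 = 63 ≡ 1, so λ ≡ 7·3 ≡ 21.
  x = λ² - 18 - 18 = 441 - 36 ≡ 2; y = λ·(18 - 2) - 26 ≡ 0. → (2, 0)
3P: (2, 0) + (18, 26). λ = (26 - 0)/(18 - 2) ≡ 26/16 mod 31. 16⁻¹ ≡ 2 (mod 31) since 16·2 = 32 ≡ 1, so λ ≡ 21.
  x = λ² - 2 - 18 = 441 - 20 ≡ 18; y = λ·(2 - 18) - 0 ≡ 5. → (18, 5)
4P: (18, 5) + (18, 26): same x and y₁ ≡ -y₂, so the sum is the point at infinity.
4P = the point at infinity, so the order is 4.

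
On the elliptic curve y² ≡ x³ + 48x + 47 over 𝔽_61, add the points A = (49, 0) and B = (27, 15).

(5, 31)

(49, 0) + (27, 15). λ = (15 - 0)/(27 - 49) ≡ 15/39 mod 61. 39⁻¹ ≡ 36 (mod 61), so λ ≡ 52.
  x = λ² - 49 - 27 = 2704 - 76 ≡ 5; y = λ·(49 - 5) - 0 ≡ 31. → (5, 31)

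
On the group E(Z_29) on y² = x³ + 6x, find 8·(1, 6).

Write G = (1, 6).
Double-and-add on 8 = (1000)₂. Start with G = (1, 6) for the leading 1-bit.
double: tangent at (1, 6): λ = (3·1² + 6)/(2·6) ≡ 9/12. 12⁻¹ ≡ 17 (mod 29), so λ ≡ 9·17 ≡ 8.
  x = λ² - 1 - 1 = 64 - 2 ≡ 4; y = λ·(1 - 4) - 6 ≡ 28. → (4, 28)
double: tangent at (4, 28): λ = (3·4² + 6)/(2·28) ≡ 25/27. 27⁻¹ ≡ 14 (mod 29), so λ ≡ 25·14 ≡ 2.
  x = λ² - 4 - 4 = 4 - 8 ≡ 25; y = λ·(4 - 25) - 28 ≡ 17. → (25, 17)
double: tangent at (25, 17): λ = (3·25² + 6)/(2·17) ≡ 25/5. 5⁻¹ ≡ 6 (mod 29) since 5·6 = 30 ≡ 1, so λ ≡ 25·6 ≡ 5.
  x = λ² - 25 - 25 = 25 - 50 ≡ 4; y = λ·(25 - 4) - 17 ≡ 1. → (4, 1)

(4, 1)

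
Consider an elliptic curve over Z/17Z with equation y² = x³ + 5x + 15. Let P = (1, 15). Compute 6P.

Repeated addition: build up to 6P.
2P: tangent at (1, 15): λ = (3·1² + 5)/(2·15) ≡ 8/13. 13⁻¹ ≡ 4 (mod 17) since 13·4 = 52 ≡ 1, so λ ≡ 8·4 ≡ 15.
  x = λ² - 1 - 1 = 225 - 2 ≡ 2; y = λ·(1 - 2) - 15 ≡ 4. → (2, 4)
3P: (2, 4) + (1, 15). λ = (15 - 4)/(1 - 2) ≡ 11/16 mod 17. 16⁻¹ ≡ 16 (mod 17), so λ ≡ 6.
  x = λ² - 2 - 1 = 36 - 3 ≡ 16; y = λ·(2 - 16) - 4 ≡ 14. → (16, 14)
4P: (16, 14) + (1, 15). λ = (15 - 14)/(1 - 16) ≡ 1/2 mod 17. 2⁻¹ ≡ 9 (mod 17), so λ ≡ 9.
  x = λ² - 16 - 1 = 81 - 17 ≡ 13; y = λ·(16 - 13) - 14 ≡ 13. → (13, 13)
5P: (13, 13) + (1, 15). λ = (15 - 13)/(1 - 13) ≡ 2/5 mod 17. 5⁻¹ ≡ 7 (mod 17), so λ ≡ 14.
  x = λ² - 13 - 1 = 196 - 14 ≡ 12; y = λ·(13 - 12) - 13 ≡ 1. → (12, 1)
6P: (12, 1) + (1, 15). λ = (15 - 1)/(1 - 12) ≡ 14/6 mod 17. 6⁻¹ ≡ 3 (mod 17) since 6·3 = 18 ≡ 1, so λ ≡ 8.
  x = λ² - 12 - 1 = 64 - 13 ≡ 0; y = λ·(12 - 0) - 1 ≡ 10. → (0, 10)

(0, 10)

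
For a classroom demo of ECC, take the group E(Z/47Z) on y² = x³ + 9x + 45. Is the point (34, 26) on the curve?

no

y² = 26² ≡ 18; x³ + 9x + 45 = 39655 ≡ 34 (mod 47). 18 ≠ 34.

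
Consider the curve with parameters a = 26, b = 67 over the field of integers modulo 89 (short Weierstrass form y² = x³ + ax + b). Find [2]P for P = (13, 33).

(45, 43)

tangent at (13, 33): λ = (3·13² + 26)/(2·33) ≡ 88/66. 66⁻¹ ≡ 58 (mod 89), so λ ≡ 88·58 ≡ 31.
  x = λ² - 13 - 13 = 961 - 26 ≡ 45; y = λ·(13 - 45) - 33 ≡ 43. → (45, 43)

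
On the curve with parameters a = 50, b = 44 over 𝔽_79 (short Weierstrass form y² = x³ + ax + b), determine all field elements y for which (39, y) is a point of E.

3, 76

x³ + 50x + 44 = 61313 ≡ 9 (mod 79).
Square roots of 9 mod 79: 3 and 76 (since 3² = 9 ≡ 9).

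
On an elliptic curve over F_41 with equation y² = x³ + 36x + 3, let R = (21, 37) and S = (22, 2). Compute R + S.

(34, 8)

(21, 37) + (22, 2). λ = (2 - 37)/(22 - 21) ≡ 6/1 mod 41. 1⁻¹ ≡ 1 (mod 41), so λ ≡ 6.
  x = λ² - 21 - 22 = 36 - 43 ≡ 34; y = λ·(21 - 34) - 37 ≡ 8. → (34, 8)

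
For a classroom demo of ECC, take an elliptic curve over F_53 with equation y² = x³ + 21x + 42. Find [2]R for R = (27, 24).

(48, 17)

tangent at (27, 24): λ = (3·27² + 21)/(2·24) ≡ 35/48. 48⁻¹ ≡ 21 (mod 53) since 48·21 = 1008 ≡ 1, so λ ≡ 35·21 ≡ 46.
  x = λ² - 27 - 27 = 2116 - 54 ≡ 48; y = λ·(27 - 48) - 24 ≡ 17. → (48, 17)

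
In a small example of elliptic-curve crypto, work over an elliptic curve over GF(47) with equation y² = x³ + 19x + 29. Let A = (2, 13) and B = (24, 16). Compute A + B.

(25, 33)

(2, 13) + (24, 16). λ = (16 - 13)/(24 - 2) ≡ 3/22 mod 47. 22⁻¹ ≡ 15 (mod 47), so λ ≡ 45.
  x = λ² - 2 - 24 = 2025 - 26 ≡ 25; y = λ·(2 - 25) - 13 ≡ 33. → (25, 33)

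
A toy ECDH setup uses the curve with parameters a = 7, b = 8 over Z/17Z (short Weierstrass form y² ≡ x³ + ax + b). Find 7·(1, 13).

Write G = (1, 13).
Double-and-add on 7 = (111)₂. Start with G = (1, 13) for the leading 1-bit.
double: tangent at (1, 13): λ = (3·1² + 7)/(2·13) ≡ 10/9. 9⁻¹ ≡ 2 (mod 17), so λ ≡ 10·2 ≡ 3.
  x = λ² - 1 - 1 = 9 - 2 ≡ 7; y = λ·(1 - 7) - 13 ≡ 3. → (7, 3)
add G: (7, 3) + (1, 13). λ = (13 - 3)/(1 - 7) ≡ 10/11 mod 17. 11⁻¹ ≡ 14 (mod 17) since 11·14 = 154 ≡ 1, so λ ≡ 4.
  x = λ² - 7 - 1 = 16 - 8 ≡ 8; y = λ·(7 - 8) - 3 ≡ 10. → (8, 10)
double: tangent at (8, 10): λ = (3·8² + 7)/(2·10) ≡ 12/3. 3⁻¹ ≡ 6 (mod 17) since 3·6 = 18 ≡ 1, so λ ≡ 12·6 ≡ 4.
  x = λ² - 8 - 8 = 16 - 16 ≡ 0; y = λ·(8 - 0) - 10 ≡ 5. → (0, 5)
add G: (0, 5) + (1, 13). λ = (13 - 5)/(1 - 0) ≡ 8/1 mod 17. 1⁻¹ ≡ 1 (mod 17), so λ ≡ 8.
  x = λ² - 0 - 1 = 64 - 1 ≡ 12; y = λ·(0 - 12) - 5 ≡ 1. → (12, 1)

(12, 1)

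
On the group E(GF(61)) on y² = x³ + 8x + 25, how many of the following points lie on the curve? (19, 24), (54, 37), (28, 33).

0

(19, 24): 24² ≡ 27, rhs ≡ 21 → off.
(54, 37): 37² ≡ 27, rhs ≡ 53 → off.
(28, 33): 33² ≡ 52, rhs ≡ 58 → off.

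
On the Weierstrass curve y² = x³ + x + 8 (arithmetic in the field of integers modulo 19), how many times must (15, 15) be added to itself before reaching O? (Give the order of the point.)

12

2P: tangent at (15, 15): λ = (3·15² + 1)/(2·15) ≡ 11/11. 11⁻¹ ≡ 7 (mod 19), so λ ≡ 11·7 ≡ 1.
  x = λ² - 15 - 15 = 1 - 30 ≡ 9; y = λ·(15 - 9) - 15 ≡ 10. → (9, 10)
3P: (9, 10) + (15, 15). λ = (15 - 10)/(15 - 9) ≡ 5/6 mod 19. 6⁻¹ ≡ 16 (mod 19) since 6·16 = 96 ≡ 1, so λ ≡ 4.
  x = λ² - 9 - 15 = 16 - 24 ≡ 11; y = λ·(9 - 11) - 10 ≡ 1. → (11, 1)
4P: (11, 1) + (15, 15). λ = (15 - 1)/(15 - 11) ≡ 14/4 mod 19. 4⁻¹ ≡ 5 (mod 19) since 4·5 = 20 ≡ 1, so λ ≡ 13.
  x = λ² - 11 - 15 = 169 - 26 ≡ 10; y = λ·(11 - 10) - 1 ≡ 12. → (10, 12)
5P: (10, 12) + (15, 15). λ = (15 - 12)/(15 - 10) ≡ 3/5 mod 19. 5⁻¹ ≡ 4 (mod 19) since 5·4 = 20 ≡ 1, so λ ≡ 12.
  x = λ² - 10 - 15 = 144 - 25 ≡ 5; y = λ·(10 - 5) - 12 ≡ 10. → (5, 10)
6P: (5, 10) + (15, 15). λ = (15 - 10)/(15 - 5) ≡ 5/10 mod 19. 10⁻¹ ≡ 2 (mod 19) since 10·2 = 20 ≡ 1, so λ ≡ 10.
  x = λ² - 5 - 15 = 100 - 20 ≡ 4; y = λ·(5 - 4) - 10 ≡ 0. → (4, 0)
7P: (4, 0) + (15, 15). λ = (15 - 0)/(15 - 4) ≡ 15/11 mod 19. 11⁻¹ ≡ 7 (mod 19) since 11·7 = 77 ≡ 1, so λ ≡ 10.
  x = λ² - 4 - 15 = 100 - 19 ≡ 5; y = λ·(4 - 5) - 0 ≡ 9. → (5, 9)
8P: (5, 9) + (15, 15). λ = (15 - 9)/(15 - 5) ≡ 6/10 mod 19. 10⁻¹ ≡ 2 (mod 19), so λ ≡ 12.
  x = λ² - 5 - 15 = 144 - 20 ≡ 10; y = λ·(5 - 10) - 9 ≡ 7. → (10, 7)
9P: (10, 7) + (15, 15). λ = (15 - 7)/(15 - 10) ≡ 8/5 mod 19. 5⁻¹ ≡ 4 (mod 19), so λ ≡ 13.
  x = λ² - 10 - 15 = 169 - 25 ≡ 11; y = λ·(10 - 11) - 7 ≡ 18. → (11, 18)
10P: (11, 18) + (15, 15). λ = (15 - 18)/(15 - 11) ≡ 16/4 mod 19. 4⁻¹ ≡ 5 (mod 19) since 4·5 = 20 ≡ 1, so λ ≡ 4.
  x = λ² - 11 - 15 = 16 - 26 ≡ 9; y = λ·(11 - 9) - 18 ≡ 9. → (9, 9)
11P: (9, 9) + (15, 15). λ = (15 - 9)/(15 - 9) ≡ 6/6 mod 19. 6⁻¹ ≡ 16 (mod 19), so λ ≡ 1.
  x = λ² - 9 - 15 = 1 - 24 ≡ 15; y = λ·(9 - 15) - 9 ≡ 4. → (15, 4)
12P: (15, 4) + (15, 15): same x and y₁ ≡ -y₂, so the sum is O.
12P = O, so the order is 12.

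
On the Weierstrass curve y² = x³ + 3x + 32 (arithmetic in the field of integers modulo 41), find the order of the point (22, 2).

2P: tangent at (22, 2): λ = (3·22² + 3)/(2·2) ≡ 20/4. 4⁻¹ ≡ 31 (mod 41), so λ ≡ 20·31 ≡ 5.
  x = λ² - 22 - 22 = 25 - 44 ≡ 22; y = λ·(22 - 22) - 2 ≡ 39. → (22, 39)
3P: (22, 39) + (22, 2): same x and y₁ ≡ -y₂, so the sum is O.
3P = O, so the order is 3.

3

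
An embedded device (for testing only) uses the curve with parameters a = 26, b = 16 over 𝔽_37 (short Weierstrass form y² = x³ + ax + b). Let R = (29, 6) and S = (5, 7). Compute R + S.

(33, 25)

(29, 6) + (5, 7). λ = (7 - 6)/(5 - 29) ≡ 1/13 mod 37. 13⁻¹ ≡ 20 (mod 37) since 13·20 = 260 ≡ 1, so λ ≡ 20.
  x = λ² - 29 - 5 = 400 - 34 ≡ 33; y = λ·(29 - 33) - 6 ≡ 25. → (33, 25)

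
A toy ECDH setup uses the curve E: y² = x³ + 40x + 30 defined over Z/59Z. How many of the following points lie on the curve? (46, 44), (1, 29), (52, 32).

(46, 44): 44² ≡ 48, rhs ≡ 27 → off.
(1, 29): 29² ≡ 15, rhs ≡ 12 → off.
(52, 32): 32² ≡ 21, rhs ≡ 56 → off.

0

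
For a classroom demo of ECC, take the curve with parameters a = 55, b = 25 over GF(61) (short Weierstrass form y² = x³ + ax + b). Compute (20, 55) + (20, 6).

O

The two points share x = 20 and their y-coordinates satisfy 55 + 6 ≡ 0 (mod 61), so they are inverses. Their sum is O.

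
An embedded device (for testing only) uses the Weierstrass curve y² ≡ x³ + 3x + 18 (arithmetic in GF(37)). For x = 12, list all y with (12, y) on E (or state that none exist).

none

x³ + 3x + 18 = 1782 ≡ 6 (mod 37).
6 is a non-residue mod 37; no y exists.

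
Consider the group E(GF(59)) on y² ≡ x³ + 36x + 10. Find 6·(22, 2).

(12, 39)

Write Q = (22, 2).
Double-and-add on 6 = (110)₂. Start with Q = (22, 2) for the leading 1-bit.
double: tangent at (22, 2): λ = (3·22² + 36)/(2·2) ≡ 13/4. 4⁻¹ ≡ 15 (mod 59), so λ ≡ 13·15 ≡ 18.
  x = λ² - 22 - 22 = 324 - 44 ≡ 44; y = λ·(22 - 44) - 2 ≡ 15. → (44, 15)
add Q: (44, 15) + (22, 2). λ = (2 - 15)/(22 - 44) ≡ 46/37 mod 59. 37⁻¹ ≡ 8 (mod 59) since 37·8 = 296 ≡ 1, so λ ≡ 14.
  x = λ² - 44 - 22 = 196 - 66 ≡ 12; y = λ·(44 - 12) - 15 ≡ 20. → (12, 20)
double: tangent at (12, 20): λ = (3·12² + 36)/(2·20) ≡ 55/40. 40⁻¹ ≡ 31 (mod 59) since 40·31 = 1240 ≡ 1, so λ ≡ 55·31 ≡ 53.
  x = λ² - 12 - 12 = 2809 - 24 ≡ 12; y = λ·(12 - 12) - 20 ≡ 39. → (12, 39)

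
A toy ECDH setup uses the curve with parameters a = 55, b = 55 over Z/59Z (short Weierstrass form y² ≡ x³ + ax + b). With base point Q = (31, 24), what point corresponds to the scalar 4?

Repeated addition: build up to 4Q.
2Q: tangent at (31, 24): λ = (3·31² + 55)/(2·24) ≡ 47/48. 48⁻¹ ≡ 16 (mod 59) since 48·16 = 768 ≡ 1, so λ ≡ 47·16 ≡ 44.
  x = λ² - 31 - 31 = 1936 - 62 ≡ 45; y = λ·(31 - 45) - 24 ≡ 9. → (45, 9)
3Q: (45, 9) + (31, 24). λ = (24 - 9)/(31 - 45) ≡ 15/45 mod 59. 45⁻¹ ≡ 21 (mod 59), so λ ≡ 20.
  x = λ² - 45 - 31 = 400 - 76 ≡ 29; y = λ·(45 - 29) - 9 ≡ 16. → (29, 16)
4Q: (29, 16) + (31, 24). λ = (24 - 16)/(31 - 29) ≡ 8/2 mod 59. 2⁻¹ ≡ 30 (mod 59), so λ ≡ 4.
  x = λ² - 29 - 31 = 16 - 60 ≡ 15; y = λ·(29 - 15) - 16 ≡ 40. → (15, 40)

(15, 40)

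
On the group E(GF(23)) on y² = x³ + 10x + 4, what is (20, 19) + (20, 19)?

tangent at (20, 19): λ = (3·20² + 10)/(2·19) ≡ 14/15. 15⁻¹ ≡ 20 (mod 23) since 15·20 = 300 ≡ 1, so λ ≡ 14·20 ≡ 4.
  x = λ² - 20 - 20 = 16 - 40 ≡ 22; y = λ·(20 - 22) - 19 ≡ 19. → (22, 19)

(22, 19)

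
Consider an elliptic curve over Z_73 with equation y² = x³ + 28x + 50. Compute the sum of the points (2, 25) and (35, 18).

(2, 25) + (35, 18). λ = (18 - 25)/(35 - 2) ≡ 66/33 mod 73. 33⁻¹ ≡ 31 (mod 73), so λ ≡ 2.
  x = λ² - 2 - 35 = 4 - 37 ≡ 40; y = λ·(2 - 40) - 25 ≡ 45. → (40, 45)

(40, 45)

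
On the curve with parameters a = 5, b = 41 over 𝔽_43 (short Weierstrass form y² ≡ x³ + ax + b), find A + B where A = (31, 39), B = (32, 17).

(34, 27)

(31, 39) + (32, 17). λ = (17 - 39)/(32 - 31) ≡ 21/1 mod 43. 1⁻¹ ≡ 1 (mod 43) since 1·1 = 1 ≡ 1, so λ ≡ 21.
  x = λ² - 31 - 32 = 441 - 63 ≡ 34; y = λ·(31 - 34) - 39 ≡ 27. → (34, 27)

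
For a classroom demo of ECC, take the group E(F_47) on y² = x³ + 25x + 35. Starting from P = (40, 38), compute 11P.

(46, 44)

Repeated addition: build up to 11P.
2P: tangent at (40, 38): λ = (3·40² + 25)/(2·38) ≡ 31/29. 29⁻¹ ≡ 13 (mod 47), so λ ≡ 31·13 ≡ 27.
  x = λ² - 40 - 40 = 729 - 80 ≡ 38; y = λ·(40 - 38) - 38 ≡ 16. → (38, 16)
3P: (38, 16) + (40, 38). λ = (38 - 16)/(40 - 38) ≡ 22/2 mod 47. 2⁻¹ ≡ 24 (mod 47), so λ ≡ 11.
  x = λ² - 38 - 40 = 121 - 78 ≡ 43; y = λ·(38 - 43) - 16 ≡ 23. → (43, 23)
4P: (43, 23) + (40, 38). λ = (38 - 23)/(40 - 43) ≡ 15/44 mod 47. 44⁻¹ ≡ 31 (mod 47), so λ ≡ 42.
  x = λ² - 43 - 40 = 1764 - 83 ≡ 36; y = λ·(43 - 36) - 23 ≡ 36. → (36, 36)
5P: (36, 36) + (40, 38). λ = (38 - 36)/(40 - 36) ≡ 2/4 mod 47. 4⁻¹ ≡ 12 (mod 47) since 4·12 = 48 ≡ 1, so λ ≡ 24.
  x = λ² - 36 - 40 = 576 - 76 ≡ 30; y = λ·(36 - 30) - 36 ≡ 14. → (30, 14)
6P: (30, 14) + (40, 38). λ = (38 - 14)/(40 - 30) ≡ 24/10 mod 47. 10⁻¹ ≡ 33 (mod 47), so λ ≡ 40.
  x = λ² - 30 - 40 = 1600 - 70 ≡ 26; y = λ·(30 - 26) - 14 ≡ 5. → (26, 5)
7P: (26, 5) + (40, 38). λ = (38 - 5)/(40 - 26) ≡ 33/14 mod 47. 14⁻¹ ≡ 37 (mod 47), so λ ≡ 46.
  x = λ² - 26 - 40 = 2116 - 66 ≡ 29; y = λ·(26 - 29) - 5 ≡ 45. → (29, 45)
8P: (29, 45) + (40, 38). λ = (38 - 45)/(40 - 29) ≡ 40/11 mod 47. 11⁻¹ ≡ 30 (mod 47), so λ ≡ 25.
  x = λ² - 29 - 40 = 625 - 69 ≡ 39; y = λ·(29 - 39) - 45 ≡ 34. → (39, 34)
9P: (39, 34) + (40, 38). λ = (38 - 34)/(40 - 39) ≡ 4/1 mod 47. 1⁻¹ ≡ 1 (mod 47) since 1·1 = 1 ≡ 1, so λ ≡ 4.
  x = λ² - 39 - 40 = 16 - 79 ≡ 31; y = λ·(39 - 31) - 34 ≡ 45. → (31, 45)
10P: (31, 45) + (40, 38). λ = (38 - 45)/(40 - 31) ≡ 40/9 mod 47. 9⁻¹ ≡ 21 (mod 47) since 9·21 = 189 ≡ 1, so λ ≡ 41.
  x = λ² - 31 - 40 = 1681 - 71 ≡ 12; y = λ·(31 - 12) - 45 ≡ 29. → (12, 29)
11P: (12, 29) + (40, 38). λ = (38 - 29)/(40 - 12) ≡ 9/28 mod 47. 28⁻¹ ≡ 42 (mod 47), so λ ≡ 2.
  x = λ² - 12 - 40 = 4 - 52 ≡ 46; y = λ·(12 - 46) - 29 ≡ 44. → (46, 44)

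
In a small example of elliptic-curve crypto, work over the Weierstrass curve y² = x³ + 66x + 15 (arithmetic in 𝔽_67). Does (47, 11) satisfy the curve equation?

no

y² = 11² ≡ 54; x³ + 66x + 15 = 106940 ≡ 8 (mod 67). 54 ≠ 8.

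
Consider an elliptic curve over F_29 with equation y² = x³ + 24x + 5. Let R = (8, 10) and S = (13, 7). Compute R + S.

(13, 22)

(8, 10) + (13, 7). λ = (7 - 10)/(13 - 8) ≡ 26/5 mod 29. 5⁻¹ ≡ 6 (mod 29), so λ ≡ 11.
  x = λ² - 8 - 13 = 121 - 21 ≡ 13; y = λ·(8 - 13) - 10 ≡ 22. → (13, 22)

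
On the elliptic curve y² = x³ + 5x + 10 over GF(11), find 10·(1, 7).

(9, 5)

Write Q = (1, 7).
Double-and-add on 10 = (1010)₂. Start with Q = (1, 7) for the leading 1-bit.
double: tangent at (1, 7): λ = (3·1² + 5)/(2·7) ≡ 8/3. 3⁻¹ ≡ 4 (mod 11) since 3·4 = 12 ≡ 1, so λ ≡ 8·4 ≡ 10.
  x = λ² - 1 - 1 = 100 - 2 ≡ 10; y = λ·(1 - 10) - 7 ≡ 2. → (10, 2)
double: tangent at (10, 2): λ = (3·10² + 5)/(2·2) ≡ 8/4. 4⁻¹ ≡ 3 (mod 11), so λ ≡ 8·3 ≡ 2.
  x = λ² - 10 - 10 = 4 - 20 ≡ 6; y = λ·(10 - 6) - 2 ≡ 6. → (6, 6)
add Q: (6, 6) + (1, 7). λ = (7 - 6)/(1 - 6) ≡ 1/6 mod 11. 6⁻¹ ≡ 2 (mod 11), so λ ≡ 2.
  x = λ² - 6 - 1 = 4 - 7 ≡ 8; y = λ·(6 - 8) - 6 ≡ 1. → (8, 1)
double: tangent at (8, 1): λ = (3·8² + 5)/(2·1) ≡ 10/2. 2⁻¹ ≡ 6 (mod 11), so λ ≡ 10·6 ≡ 5.
  x = λ² - 8 - 8 = 25 - 16 ≡ 9; y = λ·(8 - 9) - 1 ≡ 5. → (9, 5)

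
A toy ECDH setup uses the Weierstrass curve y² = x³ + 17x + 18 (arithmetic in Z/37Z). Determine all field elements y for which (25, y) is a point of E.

11, 26

x³ + 17x + 18 = 16068 ≡ 10 (mod 37).
Square roots of 10 mod 37: 11 and 26 (since 11² = 121 ≡ 10).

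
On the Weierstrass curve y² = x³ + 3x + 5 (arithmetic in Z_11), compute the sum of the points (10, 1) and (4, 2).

(10, 1) + (4, 2). λ = (2 - 1)/(4 - 10) ≡ 1/5 mod 11. 5⁻¹ ≡ 9 (mod 11) since 5·9 = 45 ≡ 1, so λ ≡ 9.
  x = λ² - 10 - 4 = 81 - 14 ≡ 1; y = λ·(10 - 1) - 1 ≡ 3. → (1, 3)

(1, 3)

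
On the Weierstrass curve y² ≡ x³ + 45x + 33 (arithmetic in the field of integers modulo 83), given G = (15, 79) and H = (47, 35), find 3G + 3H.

First 3G:
Repeated addition: build up to 3G.
2G: tangent at (15, 79): λ = (3·15² + 45)/(2·79) ≡ 56/75. 75⁻¹ ≡ 31 (mod 83) since 75·31 = 2325 ≡ 1, so λ ≡ 56·31 ≡ 76.
  x = λ² - 15 - 15 = 5776 - 30 ≡ 19; y = λ·(15 - 19) - 79 ≡ 32. → (19, 32)
3G: (19, 32) + (15, 79). λ = (79 - 32)/(15 - 19) ≡ 47/79 mod 83. 79⁻¹ ≡ 62 (mod 83) since 79·62 = 4898 ≡ 1, so λ ≡ 9.
  x = λ² - 19 - 15 = 81 - 34 ≡ 47; y = λ·(19 - 47) - 32 ≡ 48. → (47, 48)
3G = (47, 48).
Next 3H:
Repeated addition: build up to 3H.
2H: tangent at (47, 35): λ = (3·47² + 45)/(2·35) ≡ 32/70. 70⁻¹ ≡ 51 (mod 83) since 70·51 = 3570 ≡ 1, so λ ≡ 32·51 ≡ 55.
  x = λ² - 47 - 47 = 3025 - 94 ≡ 26; y = λ·(47 - 26) - 35 ≡ 41. → (26, 41)
3H: (26, 41) + (47, 35). λ = (35 - 41)/(47 - 26) ≡ 77/21 mod 83. 21⁻¹ ≡ 4 (mod 83), so λ ≡ 59.
  x = λ² - 26 - 47 = 3481 - 73 ≡ 5; y = λ·(26 - 5) - 41 ≡ 36. → (5, 36)
3H = (5, 36).
Finally 3G + 3H:
(47, 48) + (5, 36). λ = (36 - 48)/(5 - 47) ≡ 71/41 mod 83. 41⁻¹ ≡ 81 (mod 83) since 41·81 = 3321 ≡ 1, so λ ≡ 24.
  x = λ² - 47 - 5 = 576 - 52 ≡ 26; y = λ·(47 - 26) - 48 ≡ 41. → (26, 41)

(26, 41)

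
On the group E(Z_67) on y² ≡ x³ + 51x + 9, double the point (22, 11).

tangent at (22, 11): λ = (3·22² + 51)/(2·11) ≡ 29/22. 22⁻¹ ≡ 64 (mod 67), so λ ≡ 29·64 ≡ 47.
  x = λ² - 22 - 22 = 2209 - 44 ≡ 21; y = λ·(22 - 21) - 11 ≡ 36. → (21, 36)

(21, 36)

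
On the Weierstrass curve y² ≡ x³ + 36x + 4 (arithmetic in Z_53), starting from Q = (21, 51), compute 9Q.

Double-and-add on 9 = (1001)₂. Start with Q = (21, 51) for the leading 1-bit.
double: tangent at (21, 51): λ = (3·21² + 36)/(2·51) ≡ 34/49. 49⁻¹ ≡ 13 (mod 53) since 49·13 = 637 ≡ 1, so λ ≡ 34·13 ≡ 18.
  x = λ² - 21 - 21 = 324 - 42 ≡ 17; y = λ·(21 - 17) - 51 ≡ 21. → (17, 21)
double: tangent at (17, 21): λ = (3·17² + 36)/(2·21) ≡ 2/42. 42⁻¹ ≡ 24 (mod 53) since 42·24 = 1008 ≡ 1, so λ ≡ 2·24 ≡ 48.
  x = λ² - 17 - 17 = 2304 - 34 ≡ 44; y = λ·(17 - 44) - 21 ≡ 8. → (44, 8)
double: tangent at (44, 8): λ = (3·44² + 36)/(2·8) ≡ 14/16. 16⁻¹ ≡ 10 (mod 53), so λ ≡ 14·10 ≡ 34.
  x = λ² - 44 - 44 = 1156 - 88 ≡ 8; y = λ·(44 - 8) - 8 ≡ 50. → (8, 50)
add Q: (8, 50) + (21, 51). λ = (51 - 50)/(21 - 8) ≡ 1/13 mod 53. 13⁻¹ ≡ 49 (mod 53), so λ ≡ 49.
  x = λ² - 8 - 21 = 2401 - 29 ≡ 40; y = λ·(8 - 40) - 50 ≡ 25. → (40, 25)

(40, 25)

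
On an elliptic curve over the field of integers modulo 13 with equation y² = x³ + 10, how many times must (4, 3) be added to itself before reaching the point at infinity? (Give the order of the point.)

2P: tangent at (4, 3): λ = (3·4² + 0)/(2·3) ≡ 9/6. 6⁻¹ ≡ 11 (mod 13), so λ ≡ 9·11 ≡ 8.
  x = λ² - 4 - 4 = 64 - 8 ≡ 4; y = λ·(4 - 4) - 3 ≡ 10. → (4, 10)
3P: (4, 10) + (4, 3): same x and y₁ ≡ -y₂, so the sum is the point at infinity.
3P = the point at infinity, so the order is 3.

3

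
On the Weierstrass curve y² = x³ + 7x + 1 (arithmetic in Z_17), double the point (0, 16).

tangent at (0, 16): λ = (3·0² + 7)/(2·16) ≡ 7/15. 15⁻¹ ≡ 8 (mod 17), so λ ≡ 7·8 ≡ 5.
  x = λ² - 0 - 0 = 25 - 0 ≡ 8; y = λ·(0 - 8) - 16 ≡ 12. → (8, 12)

(8, 12)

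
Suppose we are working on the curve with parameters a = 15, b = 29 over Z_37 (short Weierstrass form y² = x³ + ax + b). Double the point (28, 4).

tangent at (28, 4): λ = (3·28² + 15)/(2·4) ≡ 36/8. 8⁻¹ ≡ 14 (mod 37) since 8·14 = 112 ≡ 1, so λ ≡ 36·14 ≡ 23.
  x = λ² - 28 - 28 = 529 - 56 ≡ 29; y = λ·(28 - 29) - 4 ≡ 10. → (29, 10)

(29, 10)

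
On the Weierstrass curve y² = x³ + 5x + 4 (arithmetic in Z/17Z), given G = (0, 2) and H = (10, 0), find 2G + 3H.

(11, 8)

First 2G:
Repeated addition: build up to 2G.
2G: tangent at (0, 2): λ = (3·0² + 5)/(2·2) ≡ 5/4. 4⁻¹ ≡ 13 (mod 17), so λ ≡ 5·13 ≡ 14.
  x = λ² - 0 - 0 = 196 - 0 ≡ 9; y = λ·(0 - 9) - 2 ≡ 8. → (9, 8)
2G = (9, 8).
Next 3H:
Repeated addition: build up to 3H.
2H: (10, 0) + (10, 0): same x and y₁ ≡ -y₂, so the sum is 𝒪.
3H: 𝒪 + (10, 0) = (10, 0) (identity).
3H = (10, 0).
Finally 2G + 3H:
(9, 8) + (10, 0). λ = (0 - 8)/(10 - 9) ≡ 9/1 mod 17. 1⁻¹ ≡ 1 (mod 17), so λ ≡ 9.
  x = λ² - 9 - 10 = 81 - 19 ≡ 11; y = λ·(9 - 11) - 8 ≡ 8. → (11, 8)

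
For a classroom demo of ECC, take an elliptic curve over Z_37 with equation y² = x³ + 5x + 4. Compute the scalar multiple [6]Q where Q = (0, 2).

(8, 36)

Double-and-add on 6 = (110)₂. Start with Q = (0, 2) for the leading 1-bit.
double: tangent at (0, 2): λ = (3·0² + 5)/(2·2) ≡ 5/4. 4⁻¹ ≡ 28 (mod 37), so λ ≡ 5·28 ≡ 29.
  x = λ² - 0 - 0 = 841 - 0 ≡ 27; y = λ·(0 - 27) - 2 ≡ 29. → (27, 29)
add Q: (27, 29) + (0, 2). λ = (2 - 29)/(0 - 27) ≡ 10/10 mod 37. 10⁻¹ ≡ 26 (mod 37), so λ ≡ 1.
  x = λ² - 27 - 0 = 1 - 27 ≡ 11; y = λ·(27 - 11) - 29 ≡ 24. → (11, 24)
double: tangent at (11, 24): λ = (3·11² + 5)/(2·24) ≡ 35/11. 11⁻¹ ≡ 27 (mod 37) since 11·27 = 297 ≡ 1, so λ ≡ 35·27 ≡ 20.
  x = λ² - 11 - 11 = 400 - 22 ≡ 8; y = λ·(11 - 8) - 24 ≡ 36. → (8, 36)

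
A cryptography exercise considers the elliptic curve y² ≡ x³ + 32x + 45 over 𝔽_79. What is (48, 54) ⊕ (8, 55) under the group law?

(48, 54) + (8, 55). λ = (55 - 54)/(8 - 48) ≡ 1/39 mod 79. 39⁻¹ ≡ 77 (mod 79), so λ ≡ 77.
  x = λ² - 48 - 8 = 5929 - 56 ≡ 27; y = λ·(48 - 27) - 54 ≡ 62. → (27, 62)

(27, 62)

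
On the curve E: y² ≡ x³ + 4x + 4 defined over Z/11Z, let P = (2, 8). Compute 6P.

Double-and-add on 6 = (110)₂. Start with P = (2, 8) for the leading 1-bit.
double: tangent at (2, 8): λ = (3·2² + 4)/(2·8) ≡ 5/5. 5⁻¹ ≡ 9 (mod 11), so λ ≡ 5·9 ≡ 1.
  x = λ² - 2 - 2 = 1 - 4 ≡ 8; y = λ·(2 - 8) - 8 ≡ 8. → (8, 8)
add P: (8, 8) + (2, 8). λ = (8 - 8)/(2 - 8) ≡ 0/5 mod 11. 5⁻¹ ≡ 9 (mod 11) since 5·9 = 45 ≡ 1, so λ ≡ 0.
  x = λ² - 8 - 2 = 0 - 10 ≡ 1; y = λ·(8 - 1) - 8 ≡ 3. → (1, 3)
double: tangent at (1, 3): λ = (3·1² + 4)/(2·3) ≡ 7/6. 6⁻¹ ≡ 2 (mod 11) since 6·2 = 12 ≡ 1, so λ ≡ 7·2 ≡ 3.
  x = λ² - 1 - 1 = 9 - 2 ≡ 7; y = λ·(1 - 7) - 3 ≡ 1. → (7, 1)

(7, 1)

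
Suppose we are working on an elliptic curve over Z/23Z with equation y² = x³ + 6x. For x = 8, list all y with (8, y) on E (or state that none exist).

x³ + 6x + 0 = 560 ≡ 8 (mod 23).
Square roots of 8 mod 23: 10 and 13 (since 10² = 100 ≡ 8).

10, 13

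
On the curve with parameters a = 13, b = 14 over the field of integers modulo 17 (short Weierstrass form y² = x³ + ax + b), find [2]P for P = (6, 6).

(14, 4)

tangent at (6, 6): λ = (3·6² + 13)/(2·6) ≡ 2/12. 12⁻¹ ≡ 10 (mod 17), so λ ≡ 2·10 ≡ 3.
  x = λ² - 6 - 6 = 9 - 12 ≡ 14; y = λ·(6 - 14) - 6 ≡ 4. → (14, 4)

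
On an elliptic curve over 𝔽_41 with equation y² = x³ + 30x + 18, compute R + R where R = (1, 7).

tangent at (1, 7): λ = (3·1² + 30)/(2·7) ≡ 33/14. 14⁻¹ ≡ 3 (mod 41) since 14·3 = 42 ≡ 1, so λ ≡ 33·3 ≡ 17.
  x = λ² - 1 - 1 = 289 - 2 ≡ 0; y = λ·(1 - 0) - 7 ≡ 10. → (0, 10)

(0, 10)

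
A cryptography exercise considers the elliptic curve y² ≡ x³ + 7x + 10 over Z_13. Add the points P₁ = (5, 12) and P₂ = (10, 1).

(7, 8)

(5, 12) + (10, 1). λ = (1 - 12)/(10 - 5) ≡ 2/5 mod 13. 5⁻¹ ≡ 8 (mod 13), so λ ≡ 3.
  x = λ² - 5 - 10 = 9 - 15 ≡ 7; y = λ·(5 - 7) - 12 ≡ 8. → (7, 8)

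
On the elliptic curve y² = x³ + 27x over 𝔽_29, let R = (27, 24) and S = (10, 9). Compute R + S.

(27, 24) + (10, 9). λ = (9 - 24)/(10 - 27) ≡ 14/12 mod 29. 12⁻¹ ≡ 17 (mod 29), so λ ≡ 6.
  x = λ² - 27 - 10 = 36 - 37 ≡ 28; y = λ·(27 - 28) - 24 ≡ 28. → (28, 28)

(28, 28)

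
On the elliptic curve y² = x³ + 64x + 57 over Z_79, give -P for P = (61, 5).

(61, 74)

-(61, 5) = (61, -5 mod 79) = (61, 74).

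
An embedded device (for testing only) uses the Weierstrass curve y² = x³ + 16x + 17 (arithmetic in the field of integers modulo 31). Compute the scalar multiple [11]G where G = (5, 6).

Repeated addition: build up to 11G.
2G: tangent at (5, 6): λ = (3·5² + 16)/(2·6) ≡ 29/12. 12⁻¹ ≡ 13 (mod 31), so λ ≡ 29·13 ≡ 5.
  x = λ² - 5 - 5 = 25 - 10 ≡ 15; y = λ·(5 - 15) - 6 ≡ 6. → (15, 6)
3G: (15, 6) + (5, 6). λ = (6 - 6)/(5 - 15) ≡ 0/21 mod 31. 21⁻¹ ≡ 3 (mod 31), so λ ≡ 0.
  x = λ² - 15 - 5 = 0 - 20 ≡ 11; y = λ·(15 - 11) - 6 ≡ 25. → (11, 25)
4G: (11, 25) + (5, 6). λ = (6 - 25)/(5 - 11) ≡ 12/25 mod 31. 25⁻¹ ≡ 5 (mod 31), so λ ≡ 29.
  x = λ² - 11 - 5 = 841 - 16 ≡ 19; y = λ·(11 - 19) - 25 ≡ 22. → (19, 22)
5G: (19, 22) + (5, 6). λ = (6 - 22)/(5 - 19) ≡ 15/17 mod 31. 17⁻¹ ≡ 11 (mod 31), so λ ≡ 10.
  x = λ² - 19 - 5 = 100 - 24 ≡ 14; y = λ·(19 - 14) - 22 ≡ 28. → (14, 28)
6G: (14, 28) + (5, 6). λ = (6 - 28)/(5 - 14) ≡ 9/22 mod 31. 22⁻¹ ≡ 24 (mod 31), so λ ≡ 30.
  x = λ² - 14 - 5 = 900 - 19 ≡ 13; y = λ·(14 - 13) - 28 ≡ 2. → (13, 2)
7G: (13, 2) + (5, 6). λ = (6 - 2)/(5 - 13) ≡ 4/23 mod 31. 23⁻¹ ≡ 27 (mod 31), so λ ≡ 15.
  x = λ² - 13 - 5 = 225 - 18 ≡ 21; y = λ·(13 - 21) - 2 ≡ 2. → (21, 2)
8G: (21, 2) + (5, 6). λ = (6 - 2)/(5 - 21) ≡ 4/15 mod 31. 15⁻¹ ≡ 29 (mod 31), so λ ≡ 23.
  x = λ² - 21 - 5 = 529 - 26 ≡ 7; y = λ·(21 - 7) - 2 ≡ 10. → (7, 10)
9G: (7, 10) + (5, 6). λ = (6 - 10)/(5 - 7) ≡ 27/29 mod 31. 29⁻¹ ≡ 15 (mod 31), so λ ≡ 2.
  x = λ² - 7 - 5 = 4 - 12 ≡ 23; y = λ·(7 - 23) - 10 ≡ 20. → (23, 20)
10G: (23, 20) + (5, 6). λ = (6 - 20)/(5 - 23) ≡ 17/13 mod 31. 13⁻¹ ≡ 12 (mod 31), so λ ≡ 18.
  x = λ² - 23 - 5 = 324 - 28 ≡ 17; y = λ·(23 - 17) - 20 ≡ 26. → (17, 26)
11G: (17, 26) + (5, 6). λ = (6 - 26)/(5 - 17) ≡ 11/19 mod 31. 19⁻¹ ≡ 18 (mod 31) since 19·18 = 342 ≡ 1, so λ ≡ 12.
  x = λ² - 17 - 5 = 144 - 22 ≡ 29; y = λ·(17 - 29) - 26 ≡ 16. → (29, 16)

(29, 16)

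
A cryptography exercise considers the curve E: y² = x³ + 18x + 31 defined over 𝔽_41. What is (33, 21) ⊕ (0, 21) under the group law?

(8, 20)

(33, 21) + (0, 21). λ = (21 - 21)/(0 - 33) ≡ 0/8 mod 41. 8⁻¹ ≡ 36 (mod 41), so λ ≡ 0.
  x = λ² - 33 - 0 = 0 - 33 ≡ 8; y = λ·(33 - 8) - 21 ≡ 20. → (8, 20)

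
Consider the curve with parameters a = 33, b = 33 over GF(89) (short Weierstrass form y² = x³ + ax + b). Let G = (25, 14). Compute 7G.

Repeated addition: build up to 7G.
2G: tangent at (25, 14): λ = (3·25² + 33)/(2·14) ≡ 39/28. 28⁻¹ ≡ 35 (mod 89) since 28·35 = 980 ≡ 1, so λ ≡ 39·35 ≡ 30.
  x = λ² - 25 - 25 = 900 - 50 ≡ 49; y = λ·(25 - 49) - 14 ≡ 67. → (49, 67)
3G: (49, 67) + (25, 14). λ = (14 - 67)/(25 - 49) ≡ 36/65 mod 89. 65⁻¹ ≡ 63 (mod 89) since 65·63 = 4095 ≡ 1, so λ ≡ 43.
  x = λ² - 49 - 25 = 1849 - 74 ≡ 84; y = λ·(49 - 84) - 67 ≡ 30. → (84, 30)
4G: (84, 30) + (25, 14). λ = (14 - 30)/(25 - 84) ≡ 73/30 mod 89. 30⁻¹ ≡ 3 (mod 89) since 30·3 = 90 ≡ 1, so λ ≡ 41.
  x = λ² - 84 - 25 = 1681 - 109 ≡ 59; y = λ·(84 - 59) - 30 ≡ 16. → (59, 16)
5G: (59, 16) + (25, 14). λ = (14 - 16)/(25 - 59) ≡ 87/55 mod 89. 55⁻¹ ≡ 34 (mod 89) since 55·34 = 1870 ≡ 1, so λ ≡ 21.
  x = λ² - 59 - 25 = 441 - 84 ≡ 1; y = λ·(59 - 1) - 16 ≡ 45. → (1, 45)
6G: (1, 45) + (25, 14). λ = (14 - 45)/(25 - 1) ≡ 58/24 mod 89. 24⁻¹ ≡ 26 (mod 89), so λ ≡ 84.
  x = λ² - 1 - 25 = 7056 - 26 ≡ 88; y = λ·(1 - 88) - 45 ≡ 34. → (88, 34)
7G: (88, 34) + (25, 14). λ = (14 - 34)/(25 - 88) ≡ 69/26 mod 89. 26⁻¹ ≡ 24 (mod 89), so λ ≡ 54.
  x = λ² - 88 - 25 = 2916 - 113 ≡ 44; y = λ·(88 - 44) - 34 ≡ 28. → (44, 28)

(44, 28)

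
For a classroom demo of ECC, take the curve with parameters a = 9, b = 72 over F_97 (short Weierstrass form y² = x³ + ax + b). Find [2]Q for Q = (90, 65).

(62, 85)

tangent at (90, 65): λ = (3·90² + 9)/(2·65) ≡ 59/33. 33⁻¹ ≡ 50 (mod 97) since 33·50 = 1650 ≡ 1, so λ ≡ 59·50 ≡ 40.
  x = λ² - 90 - 90 = 1600 - 180 ≡ 62; y = λ·(90 - 62) - 65 ≡ 85. → (62, 85)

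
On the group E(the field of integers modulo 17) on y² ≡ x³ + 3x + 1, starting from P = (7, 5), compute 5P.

(7, 12)

Repeated addition: build up to 5P.
2P: tangent at (7, 5): λ = (3·7² + 3)/(2·5) ≡ 14/10. 10⁻¹ ≡ 12 (mod 17), so λ ≡ 14·12 ≡ 15.
  x = λ² - 7 - 7 = 225 - 14 ≡ 7; y = λ·(7 - 7) - 5 ≡ 12. → (7, 12)
3P: (7, 12) + (7, 5): same x and y₁ ≡ -y₂, so the sum is 𝒪.
4P: 𝒪 + (7, 5) = (7, 5) (identity).
5P: tangent at (7, 5): λ = (3·7² + 3)/(2·5) ≡ 14/10. 10⁻¹ ≡ 12 (mod 17), so λ ≡ 14·12 ≡ 15.
  x = λ² - 7 - 7 = 225 - 14 ≡ 7; y = λ·(7 - 7) - 5 ≡ 12. → (7, 12)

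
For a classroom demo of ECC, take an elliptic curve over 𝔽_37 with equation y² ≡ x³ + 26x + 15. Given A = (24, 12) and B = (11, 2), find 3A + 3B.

First 3A:
Repeated addition: build up to 3A.
2A: tangent at (24, 12): λ = (3·24² + 26)/(2·12) ≡ 15/24. 24⁻¹ ≡ 17 (mod 37), so λ ≡ 15·17 ≡ 33.
  x = λ² - 24 - 24 = 1089 - 48 ≡ 5; y = λ·(24 - 5) - 12 ≡ 23. → (5, 23)
3A: (5, 23) + (24, 12). λ = (12 - 23)/(24 - 5) ≡ 26/19 mod 37. 19⁻¹ ≡ 2 (mod 37) since 19·2 = 38 ≡ 1, so λ ≡ 15.
  x = λ² - 5 - 24 = 225 - 29 ≡ 11; y = λ·(5 - 11) - 23 ≡ 35. → (11, 35)
3A = (11, 35).
Next 3B:
Repeated addition: build up to 3B.
2B: tangent at (11, 2): λ = (3·11² + 26)/(2·2) ≡ 19/4. 4⁻¹ ≡ 28 (mod 37) since 4·28 = 112 ≡ 1, so λ ≡ 19·28 ≡ 14.
  x = λ² - 11 - 11 = 196 - 22 ≡ 26; y = λ·(11 - 26) - 2 ≡ 10. → (26, 10)
3B: (26, 10) + (11, 2). λ = (2 - 10)/(11 - 26) ≡ 29/22 mod 37. 22⁻¹ ≡ 32 (mod 37), so λ ≡ 3.
  x = λ² - 26 - 11 = 9 - 37 ≡ 9; y = λ·(26 - 9) - 10 ≡ 4. → (9, 4)
3B = (9, 4).
Finally 3A + 3B:
(11, 35) + (9, 4). λ = (4 - 35)/(9 - 11) ≡ 6/35 mod 37. 35⁻¹ ≡ 18 (mod 37), so λ ≡ 34.
  x = λ² - 11 - 9 = 1156 - 20 ≡ 26; y = λ·(11 - 26) - 35 ≡ 10. → (26, 10)

(26, 10)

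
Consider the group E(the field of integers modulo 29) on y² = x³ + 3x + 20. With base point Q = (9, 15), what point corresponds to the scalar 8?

Repeated addition: build up to 8Q.
2Q: tangent at (9, 15): λ = (3·9² + 3)/(2·15) ≡ 14/1. 1⁻¹ ≡ 1 (mod 29), so λ ≡ 14·1 ≡ 14.
  x = λ² - 9 - 9 = 196 - 18 ≡ 4; y = λ·(9 - 4) - 15 ≡ 26. → (4, 26)
3Q: (4, 26) + (9, 15). λ = (15 - 26)/(9 - 4) ≡ 18/5 mod 29. 5⁻¹ ≡ 6 (mod 29) since 5·6 = 30 ≡ 1, so λ ≡ 21.
  x = λ² - 4 - 9 = 441 - 13 ≡ 22; y = λ·(4 - 22) - 26 ≡ 2. → (22, 2)
4Q: (22, 2) + (9, 15). λ = (15 - 2)/(9 - 22) ≡ 13/16 mod 29. 16⁻¹ ≡ 20 (mod 29) since 16·20 = 320 ≡ 1, so λ ≡ 28.
  x = λ² - 22 - 9 = 784 - 31 ≡ 28; y = λ·(22 - 28) - 2 ≡ 4. → (28, 4)
5Q: (28, 4) + (9, 15). λ = (15 - 4)/(9 - 28) ≡ 11/10 mod 29. 10⁻¹ ≡ 3 (mod 29) since 10·3 = 30 ≡ 1, so λ ≡ 4.
  x = λ² - 28 - 9 = 16 - 37 ≡ 8; y = λ·(28 - 8) - 4 ≡ 18. → (8, 18)
6Q: (8, 18) + (9, 15). λ = (15 - 18)/(9 - 8) ≡ 26/1 mod 29. 1⁻¹ ≡ 1 (mod 29), so λ ≡ 26.
  x = λ² - 8 - 9 = 676 - 17 ≡ 21; y = λ·(8 - 21) - 18 ≡ 21. → (21, 21)
7Q: (21, 21) + (9, 15). λ = (15 - 21)/(9 - 21) ≡ 23/17 mod 29. 17⁻¹ ≡ 12 (mod 29), so λ ≡ 15.
  x = λ² - 21 - 9 = 225 - 30 ≡ 21; y = λ·(21 - 21) - 21 ≡ 8. → (21, 8)
8Q: (21, 8) + (9, 15). λ = (15 - 8)/(9 - 21) ≡ 7/17 mod 29. 17⁻¹ ≡ 12 (mod 29) since 17·12 = 204 ≡ 1, so λ ≡ 26.
  x = λ² - 21 - 9 = 676 - 30 ≡ 8; y = λ·(21 - 8) - 8 ≡ 11. → (8, 11)

(8, 11)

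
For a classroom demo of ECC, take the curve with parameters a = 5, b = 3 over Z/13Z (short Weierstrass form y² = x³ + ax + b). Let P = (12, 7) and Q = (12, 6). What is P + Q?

O

The two points share x = 12 and their y-coordinates satisfy 7 + 6 ≡ 0 (mod 13), so they are inverses. Their sum is 𝒪.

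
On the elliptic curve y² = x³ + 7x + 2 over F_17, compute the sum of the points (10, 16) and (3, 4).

(10, 16) + (3, 4). λ = (4 - 16)/(3 - 10) ≡ 5/10 mod 17. 10⁻¹ ≡ 12 (mod 17) since 10·12 = 120 ≡ 1, so λ ≡ 9.
  x = λ² - 10 - 3 = 81 - 13 ≡ 0; y = λ·(10 - 0) - 16 ≡ 6. → (0, 6)

(0, 6)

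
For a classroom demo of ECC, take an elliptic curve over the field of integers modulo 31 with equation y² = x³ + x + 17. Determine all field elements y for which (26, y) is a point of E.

none

x³ + 1x + 17 = 17619 ≡ 11 (mod 31).
11 is a non-residue mod 31; no y exists.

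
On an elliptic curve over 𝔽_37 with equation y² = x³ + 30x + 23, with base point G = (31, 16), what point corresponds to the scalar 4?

(31, 21)

Double-and-add on 4 = (100)₂. Start with G = (31, 16) for the leading 1-bit.
double: tangent at (31, 16): λ = (3·31² + 30)/(2·16) ≡ 27/32. 32⁻¹ ≡ 22 (mod 37), so λ ≡ 27·22 ≡ 2.
  x = λ² - 31 - 31 = 4 - 62 ≡ 16; y = λ·(31 - 16) - 16 ≡ 14. → (16, 14)
double: tangent at (16, 14): λ = (3·16² + 30)/(2·14) ≡ 21/28. 28⁻¹ ≡ 4 (mod 37), so λ ≡ 21·4 ≡ 10.
  x = λ² - 16 - 16 = 100 - 32 ≡ 31; y = λ·(16 - 31) - 14 ≡ 21. → (31, 21)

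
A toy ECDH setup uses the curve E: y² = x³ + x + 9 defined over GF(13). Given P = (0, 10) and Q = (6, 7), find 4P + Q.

(0, 10)

First 4P:
Double-and-add on 4 = (100)₂. Start with P = (0, 10) for the leading 1-bit.
double: tangent at (0, 10): λ = (3·0² + 1)/(2·10) ≡ 1/7. 7⁻¹ ≡ 2 (mod 13) since 7·2 = 14 ≡ 1, so λ ≡ 1·2 ≡ 2.
  x = λ² - 0 - 0 = 4 - 0 ≡ 4; y = λ·(0 - 4) - 10 ≡ 8. → (4, 8)
double: tangent at (4, 8): λ = (3·4² + 1)/(2·8) ≡ 10/3. 3⁻¹ ≡ 9 (mod 13), so λ ≡ 10·9 ≡ 12.
  x = λ² - 4 - 4 = 144 - 8 ≡ 6; y = λ·(4 - 6) - 8 ≡ 7. → (6, 7)
4P = (6, 7).
Finally 4P + Q:
tangent at (6, 7): λ = (3·6² + 1)/(2·7) ≡ 5/1. 1⁻¹ ≡ 1 (mod 13), so λ ≡ 5·1 ≡ 5.
  x = λ² - 6 - 6 = 25 - 12 ≡ 0; y = λ·(6 - 0) - 7 ≡ 10. → (0, 10)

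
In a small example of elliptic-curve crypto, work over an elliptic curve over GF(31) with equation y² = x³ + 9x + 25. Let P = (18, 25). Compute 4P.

Repeated addition: build up to 4P.
2P: tangent at (18, 25): λ = (3·18² + 9)/(2·25) ≡ 20/19. 19⁻¹ ≡ 18 (mod 31), so λ ≡ 20·18 ≡ 19.
  x = λ² - 18 - 18 = 361 - 36 ≡ 15; y = λ·(18 - 15) - 25 ≡ 1. → (15, 1)
3P: (15, 1) + (18, 25). λ = (25 - 1)/(18 - 15) ≡ 24/3 mod 31. 3⁻¹ ≡ 21 (mod 31), so λ ≡ 8.
  x = λ² - 15 - 18 = 64 - 33 ≡ 0; y = λ·(15 - 0) - 1 ≡ 26. → (0, 26)
4P: (0, 26) + (18, 25). λ = (25 - 26)/(18 - 0) ≡ 30/18 mod 31. 18⁻¹ ≡ 19 (mod 31) since 18·19 = 342 ≡ 1, so λ ≡ 12.
  x = λ² - 0 - 18 = 144 - 18 ≡ 2; y = λ·(0 - 2) - 26 ≡ 12. → (2, 12)

(2, 12)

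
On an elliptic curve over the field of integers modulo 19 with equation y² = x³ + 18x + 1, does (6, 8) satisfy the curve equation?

no

y² = 8² ≡ 7; x³ + 18x + 1 = 325 ≡ 2 (mod 19). 7 ≠ 2.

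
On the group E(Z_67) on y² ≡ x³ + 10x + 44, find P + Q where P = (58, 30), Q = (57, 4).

(25, 24)

(58, 30) + (57, 4). λ = (4 - 30)/(57 - 58) ≡ 41/66 mod 67. 66⁻¹ ≡ 66 (mod 67), so λ ≡ 26.
  x = λ² - 58 - 57 = 676 - 115 ≡ 25; y = λ·(58 - 25) - 30 ≡ 24. → (25, 24)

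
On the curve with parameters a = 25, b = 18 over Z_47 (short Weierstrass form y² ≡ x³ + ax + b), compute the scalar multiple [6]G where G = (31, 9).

(13, 7)

Repeated addition: build up to 6G.
2G: tangent at (31, 9): λ = (3·31² + 25)/(2·9) ≡ 41/18. 18⁻¹ ≡ 34 (mod 47) since 18·34 = 612 ≡ 1, so λ ≡ 41·34 ≡ 31.
  x = λ² - 31 - 31 = 961 - 62 ≡ 6; y = λ·(31 - 6) - 9 ≡ 14. → (6, 14)
3G: (6, 14) + (31, 9). λ = (9 - 14)/(31 - 6) ≡ 42/25 mod 47. 25⁻¹ ≡ 32 (mod 47), so λ ≡ 28.
  x = λ² - 6 - 31 = 784 - 37 ≡ 42; y = λ·(6 - 42) - 14 ≡ 12. → (42, 12)
4G: (42, 12) + (31, 9). λ = (9 - 12)/(31 - 42) ≡ 44/36 mod 47. 36⁻¹ ≡ 17 (mod 47) since 36·17 = 612 ≡ 1, so λ ≡ 43.
  x = λ² - 42 - 31 = 1849 - 73 ≡ 37; y = λ·(42 - 37) - 12 ≡ 15. → (37, 15)
5G: (37, 15) + (31, 9). λ = (9 - 15)/(31 - 37) ≡ 41/41 mod 47. 41⁻¹ ≡ 39 (mod 47) since 41·39 = 1599 ≡ 1, so λ ≡ 1.
  x = λ² - 37 - 31 = 1 - 68 ≡ 27; y = λ·(37 - 27) - 15 ≡ 42. → (27, 42)
6G: (27, 42) + (31, 9). λ = (9 - 42)/(31 - 27) ≡ 14/4 mod 47. 4⁻¹ ≡ 12 (mod 47), so λ ≡ 27.
  x = λ² - 27 - 31 = 729 - 58 ≡ 13; y = λ·(27 - 13) - 42 ≡ 7. → (13, 7)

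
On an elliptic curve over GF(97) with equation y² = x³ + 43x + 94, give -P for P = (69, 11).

(69, 86)

-(69, 11) = (69, -11 mod 97) = (69, 86).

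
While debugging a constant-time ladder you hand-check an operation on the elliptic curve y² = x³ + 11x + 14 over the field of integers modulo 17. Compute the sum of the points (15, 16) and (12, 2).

(8, 11)

(15, 16) + (12, 2). λ = (2 - 16)/(12 - 15) ≡ 3/14 mod 17. 14⁻¹ ≡ 11 (mod 17), so λ ≡ 16.
  x = λ² - 15 - 12 = 256 - 27 ≡ 8; y = λ·(15 - 8) - 16 ≡ 11. → (8, 11)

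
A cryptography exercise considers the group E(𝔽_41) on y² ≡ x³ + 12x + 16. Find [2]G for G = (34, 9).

(18, 23)

tangent at (34, 9): λ = (3·34² + 12)/(2·9) ≡ 36/18. 18⁻¹ ≡ 16 (mod 41), so λ ≡ 36·16 ≡ 2.
  x = λ² - 34 - 34 = 4 - 68 ≡ 18; y = λ·(34 - 18) - 9 ≡ 23. → (18, 23)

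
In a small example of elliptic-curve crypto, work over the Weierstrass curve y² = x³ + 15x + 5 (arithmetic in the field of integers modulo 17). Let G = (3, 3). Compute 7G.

Repeated addition: build up to 7G.
2G: tangent at (3, 3): λ = (3·3² + 15)/(2·3) ≡ 8/6. 6⁻¹ ≡ 3 (mod 17), so λ ≡ 8·3 ≡ 7.
  x = λ² - 3 - 3 = 49 - 6 ≡ 9; y = λ·(3 - 9) - 3 ≡ 6. → (9, 6)
3G: (9, 6) + (3, 3). λ = (3 - 6)/(3 - 9) ≡ 14/11 mod 17. 11⁻¹ ≡ 14 (mod 17) since 11·14 = 154 ≡ 1, so λ ≡ 9.
  x = λ² - 9 - 3 = 81 - 12 ≡ 1; y = λ·(9 - 1) - 6 ≡ 15. → (1, 15)
4G: (1, 15) + (3, 3). λ = (3 - 15)/(3 - 1) ≡ 5/2 mod 17. 2⁻¹ ≡ 9 (mod 17) since 2·9 = 18 ≡ 1, so λ ≡ 11.
  x = λ² - 1 - 3 = 121 - 4 ≡ 15; y = λ·(1 - 15) - 15 ≡ 1. → (15, 1)
5G: (15, 1) + (3, 3). λ = (3 - 1)/(3 - 15) ≡ 2/5 mod 17. 5⁻¹ ≡ 7 (mod 17), so λ ≡ 14.
  x = λ² - 15 - 3 = 196 - 18 ≡ 8; y = λ·(15 - 8) - 1 ≡ 12. → (8, 12)
6G: (8, 12) + (3, 3). λ = (3 - 12)/(3 - 8) ≡ 8/12 mod 17. 12⁻¹ ≡ 10 (mod 17) since 12·10 = 120 ≡ 1, so λ ≡ 12.
  x = λ² - 8 - 3 = 144 - 11 ≡ 14; y = λ·(8 - 14) - 12 ≡ 1. → (14, 1)
7G: (14, 1) + (3, 3). λ = (3 - 1)/(3 - 14) ≡ 2/6 mod 17. 6⁻¹ ≡ 3 (mod 17), so λ ≡ 6.
  x = λ² - 14 - 3 = 36 - 17 ≡ 2; y = λ·(14 - 2) - 1 ≡ 3. → (2, 3)

(2, 3)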